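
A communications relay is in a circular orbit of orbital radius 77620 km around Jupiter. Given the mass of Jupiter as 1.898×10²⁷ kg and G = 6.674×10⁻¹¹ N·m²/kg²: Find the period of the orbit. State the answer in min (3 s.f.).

μ = GM = 6.674×10⁻¹¹ × 1.898×10²⁷ = 1.267×10¹⁷ m³/s².
r = 77620 km = 7.762×10⁷ m.
Kepler's third law: T = 2π√(r³/μ) = 2π√((7.762×10⁷)³ / 1.267×10¹⁷).
r³/μ = 3.692×10⁶ s², so T = 2π × 1.921×10³ = 1.207×10⁴ s.
Converting: 1.207×10⁴ s ÷ 60.00 = 201.2 min.

T ≈ 201 min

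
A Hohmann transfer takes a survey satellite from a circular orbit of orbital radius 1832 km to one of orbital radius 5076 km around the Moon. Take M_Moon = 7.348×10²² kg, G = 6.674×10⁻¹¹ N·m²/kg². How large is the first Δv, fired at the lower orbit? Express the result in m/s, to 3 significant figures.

Δv ≈ 347 m/s

μ = GM = 6.674×10⁻¹¹ × 7.348×10²² = 4.904×10¹² m³/s².
r₁ = 1832 km = 1.832×10⁶ m.
r₂ = 5076 km = 5.076×10⁶ m.
Transfer ellipse a_t = (r₁ + r₂)/2 = 3.454×10⁶ m.
At r₁: circular v_c1 = √(μ/r₁) = 1636 m/s; transfer-perilune v_p = √[μ(2/r₁ − 1/a_t)] = 1983 m/s.
Δv₁ = v_p − v_c1 = 347.3 m/s.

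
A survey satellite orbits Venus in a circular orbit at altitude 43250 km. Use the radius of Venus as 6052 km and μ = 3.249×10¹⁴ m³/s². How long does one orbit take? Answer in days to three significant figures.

T ≈ 1.40 days

r = 6052 + 43250 = 49302 km = 4.9302×10⁷ m.
Kepler's third law: T = 2π√(r³/μ) = 2π√((4.930×10⁷)³ / 3.249×10¹⁴).
r³/μ = 3.688×10⁸ s², so T = 2π × 1.921×10⁴ = 1.207×10⁵ s.
Converting: 1.207×10⁵ s ÷ 86400 = 1.397 days.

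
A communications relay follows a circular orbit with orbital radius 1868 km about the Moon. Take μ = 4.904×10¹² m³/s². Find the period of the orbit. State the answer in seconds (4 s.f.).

r = 1868 km = 1.868×10⁶ m.
Kepler's third law: T = 2π√(r³/μ) = 2π√((1.868×10⁶)³ / 4.904×10¹²).
r³/μ = 1.329×10⁶ s², so T = 2π × 1.153×10³ = 7.244×10³ s.

T ≈ 7244 seconds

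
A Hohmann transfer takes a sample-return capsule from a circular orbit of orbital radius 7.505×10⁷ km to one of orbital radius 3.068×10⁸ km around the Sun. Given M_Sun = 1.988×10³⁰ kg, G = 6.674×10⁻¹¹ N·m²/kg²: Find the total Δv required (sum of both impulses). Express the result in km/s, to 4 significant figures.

Δv_total ≈ 19.01 km/s

μ = GM = 6.674×10⁻¹¹ × 1.988×10³⁰ = 1.327×10²⁰ m³/s².
r₁ = 7.505×10⁷ km = 7.505×10¹⁰ m.
r₂ = 3.068×10⁸ km = 3.068×10¹¹ m.
Transfer ellipse a_t = (r₁ + r₂)/2 = 1.909×10¹¹ m.
At r₁: circular v_c1 = √(μ/r₁) = 42050 m/s; transfer-perihelion v_p = √[μ(2/r₁ − 1/a_t)] = 53300 m/s.
Δv₁ = v_p − v_c1 = 11250 m/s.
At r₂: circular v_c2 = √(μ/r₂) = 20800 m/s; transfer-aphelion v_a = √[μ(2/r₂ − 1/a_t)] = 13040 m/s.
Δv₂ = v_c2 − v_a = 7758 m/s.
Total Δv = Δv₁ + Δv₂ = 19010 m/s = 19.01 km/s.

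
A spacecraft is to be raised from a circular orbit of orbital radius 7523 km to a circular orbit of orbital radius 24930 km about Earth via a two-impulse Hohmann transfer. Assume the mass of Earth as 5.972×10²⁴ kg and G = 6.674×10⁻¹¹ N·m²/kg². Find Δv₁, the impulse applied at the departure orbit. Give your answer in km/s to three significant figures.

Δv ≈ 1.74 km/s

μ = GM = 6.674×10⁻¹¹ × 5.972×10²⁴ = 3.986×10¹⁴ m³/s².
r₁ = 7523 km = 7.523×10⁶ m.
r₂ = 24930 km = 2.493×10⁷ m.
Transfer ellipse a_t = (r₁ + r₂)/2 = 1.623×10⁷ m.
At r₁: circular v_c1 = √(μ/r₁) = 7279 m/s; transfer-perigee v_p = √[μ(2/r₁ − 1/a_t)] = 9022 m/s.
Δv₁ = v_p − v_c1 = 1743 m/s.
= 1.743 km/s.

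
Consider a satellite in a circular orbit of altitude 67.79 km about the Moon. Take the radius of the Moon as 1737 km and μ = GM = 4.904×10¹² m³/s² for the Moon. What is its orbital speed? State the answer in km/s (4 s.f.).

v ≈ 1.648 km/s

r = 1737 + 67.79 = 1804.8 km = 1.8048×10⁶ m.
For a circular orbit v = √(μ/r) = √(4.904×10¹² / 1.805×10⁶) = √(2.717×10⁶) = 1648 m/s.
That is 1.648 km/s.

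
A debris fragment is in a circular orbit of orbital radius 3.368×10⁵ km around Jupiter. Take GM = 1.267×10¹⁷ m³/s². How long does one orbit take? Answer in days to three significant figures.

r = 3.368×10⁵ km = 3.368×10⁸ m.
Kepler's third law: T = 2π√(r³/μ) = 2π√((3.368×10⁸)³ / 1.267×10¹⁷).
r³/μ = 3.015×10⁸ s², so T = 2π × 1.736×10⁴ = 1.091×10⁵ s.
Converting: 1.091×10⁵ s ÷ 86400 = 1.263 days.

T ≈ 1.26 days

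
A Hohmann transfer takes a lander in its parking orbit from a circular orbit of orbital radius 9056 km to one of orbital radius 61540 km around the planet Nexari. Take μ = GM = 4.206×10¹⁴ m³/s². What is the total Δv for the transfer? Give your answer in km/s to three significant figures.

r₁ = 9056 km = 9.056×10⁶ m.
r₂ = 61540 km = 6.154×10⁷ m.
Transfer ellipse a_t = (r₁ + r₂)/2 = 3.530×10⁷ m.
At r₁: circular v_c1 = √(μ/r₁) = 6815 m/s; transfer-periapsis v_p = √[μ(2/r₁ − 1/a_t)] = 8999 m/s.
Δv₁ = v_p − v_c1 = 2183 m/s.
At r₂: circular v_c2 = √(μ/r₂) = 2614 m/s; transfer-apoapsis v_a = √[μ(2/r₂ − 1/a_t)] = 1324 m/s.
Δv₂ = v_c2 − v_a = 1290 m/s.
Total Δv = Δv₁ + Δv₂ = 3474 m/s = 3.474 km/s.

Δv_total ≈ 3.47 km/s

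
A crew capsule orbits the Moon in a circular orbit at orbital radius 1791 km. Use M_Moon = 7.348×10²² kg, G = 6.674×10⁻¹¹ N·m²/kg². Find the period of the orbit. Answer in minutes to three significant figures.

μ = GM = 6.674×10⁻¹¹ × 7.348×10²² = 4.904×10¹² m³/s².
r = 1791 km = 1.791×10⁶ m.
Kepler's third law: T = 2π√(r³/μ) = 2π√((1.791×10⁶)³ / 4.904×10¹²).
r³/μ = 1.171×10⁶ s², so T = 2π × 1.082×10³ = 6.801×10³ s.
Converting: 6.801×10³ s ÷ 60.00 = 113.3 minutes.

T ≈ 113 minutes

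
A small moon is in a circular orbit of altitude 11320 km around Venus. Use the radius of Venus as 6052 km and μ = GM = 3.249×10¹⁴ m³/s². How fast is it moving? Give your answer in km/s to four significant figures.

r = 6052 + 11320 = 17372 km = 1.7372×10⁷ m.
For a circular orbit v = √(μ/r) = √(3.249×10¹⁴ / 1.737×10⁷) = √(1.870×10⁷) = 4325 m/s.
That is 4.325 km/s.

v ≈ 4.325 km/s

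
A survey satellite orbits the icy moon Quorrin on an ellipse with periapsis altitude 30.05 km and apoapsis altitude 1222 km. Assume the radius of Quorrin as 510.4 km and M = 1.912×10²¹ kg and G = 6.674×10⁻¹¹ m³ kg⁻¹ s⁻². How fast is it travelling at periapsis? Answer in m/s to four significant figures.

v ≈ 599.9 m/s

μ = GM = 6.674×10⁻¹¹ × 1.912×10²¹ = 1.276×10¹¹ m³/s².
r_p = 510.4 + 30.05 = 540.45 km = 5.4045×10⁵ m.
r_a = 510.4 + 1222 = 1732.4 km = 1.7324×10⁶ m.
Semi-major axis a = (r_p + r_a)/2 = 1136.4 km = 1.136×10⁶ m.
Vis-viva: v² = μ(2/r − 1/a) = 1.276×10¹¹ × (3.701×10⁻⁶ − 8.800×10⁻⁷) = 3.599×10⁵ m²/s².
v = 599.9 m/s.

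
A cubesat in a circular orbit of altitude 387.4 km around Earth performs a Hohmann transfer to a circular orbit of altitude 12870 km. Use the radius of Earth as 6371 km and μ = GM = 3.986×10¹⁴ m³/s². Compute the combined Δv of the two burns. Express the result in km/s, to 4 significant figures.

Δv_total ≈ 2.933 km/s

r₁ = 6371 + 387.4 = 6758.4 km = 6.7584×10⁶ m.
r₂ = 6371 + 12870 = 19241 km = 1.9241×10⁷ m.
Transfer ellipse a_t = (r₁ + r₂)/2 = 1.300×10⁷ m.
At r₁: circular v_c1 = √(μ/r₁) = 7680 m/s; transfer-perigee v_p = √[μ(2/r₁ − 1/a_t)] = 9343 m/s.
Δv₁ = v_p − v_c1 = 1663 m/s.
At r₂: circular v_c2 = √(μ/r₂) = 4552 m/s; transfer-apogee v_a = √[μ(2/r₂ − 1/a_t)] = 3282 m/s.
Δv₂ = v_c2 − v_a = 1270 m/s.
Total Δv = Δv₁ + Δv₂ = 2933 m/s = 2.933 km/s.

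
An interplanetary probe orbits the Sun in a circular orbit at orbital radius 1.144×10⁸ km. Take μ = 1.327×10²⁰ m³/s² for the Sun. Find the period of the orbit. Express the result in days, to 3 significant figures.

T ≈ 244 days

r = 1.144×10⁸ km = 1.144×10¹¹ m.
Kepler's third law: T = 2π√(r³/μ) = 2π√((1.144×10¹¹)³ / 1.327×10²⁰).
r³/μ = 1.128×10¹³ s², so T = 2π × 3.359×10⁶ = 2.110×10⁷ s.
Converting: 2.110×10⁷ s ÷ 86400 = 244.3 days.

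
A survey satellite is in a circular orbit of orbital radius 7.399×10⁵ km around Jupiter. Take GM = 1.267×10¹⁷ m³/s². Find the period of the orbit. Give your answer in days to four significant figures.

T ≈ 4.112 days

r = 7.399×10⁵ km = 7.399×10⁸ m.
Kepler's third law: T = 2π√(r³/μ) = 2π√((7.399×10⁸)³ / 1.267×10¹⁷).
r³/μ = 3.197×10⁹ s², so T = 2π × 5.654×10⁴ = 3.553×10⁵ s.
Converting: 3.553×10⁵ s ÷ 86400 = 4.112 days.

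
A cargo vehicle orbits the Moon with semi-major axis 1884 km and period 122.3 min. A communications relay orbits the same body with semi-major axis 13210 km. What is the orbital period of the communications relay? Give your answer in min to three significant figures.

T₂ ≈ 2270 min

Kepler's third law: T² ∝ a³, so T₂ = T₁ (a₂/a₁)^(3/2).
a₂/a₁ = 7.012, (a₂/a₁)^(3/2) = 18.57.
T₂ = 122.3 × 18.57 = 2271 min.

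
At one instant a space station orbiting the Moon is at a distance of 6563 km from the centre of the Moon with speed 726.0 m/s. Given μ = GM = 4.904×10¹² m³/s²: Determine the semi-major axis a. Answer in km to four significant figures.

r = 6.563×10⁶ m.
Vis-viva rearranged: 1/a = 2/r − v²/μ = 3.047×10⁻⁷ − 1.075×10⁻⁷ = 1.973×10⁻⁷ m⁻¹.
a = 5.069×10⁶ m = 5069.5 km.

a ≈ 5069 km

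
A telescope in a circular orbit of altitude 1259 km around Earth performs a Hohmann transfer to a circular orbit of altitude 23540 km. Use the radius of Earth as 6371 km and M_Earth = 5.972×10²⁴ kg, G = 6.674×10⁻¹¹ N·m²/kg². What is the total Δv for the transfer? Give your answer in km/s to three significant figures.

μ = GM = 6.674×10⁻¹¹ × 5.972×10²⁴ = 3.986×10¹⁴ m³/s².
r₁ = 6371 + 1259 = 7630.0 km = 7.6300×10⁶ m.
r₂ = 6371 + 23540 = 29911 km = 2.9911×10⁷ m.
Transfer ellipse a_t = (r₁ + r₂)/2 = 1.877×10⁷ m.
At r₁: circular v_c1 = √(μ/r₁) = 7228 m/s; transfer-perigee v_p = √[μ(2/r₁ − 1/a_t)] = 9124 m/s.
Δv₁ = v_p − v_c1 = 1896 m/s.
At r₂: circular v_c2 = √(μ/r₂) = 3650 m/s; transfer-apogee v_a = √[μ(2/r₂ − 1/a_t)] = 2327 m/s.
Δv₂ = v_c2 − v_a = 1323 m/s.
Total Δv = Δv₁ + Δv₂ = 3219 m/s = 3.219 km/s.

Δv_total ≈ 3.22 km/s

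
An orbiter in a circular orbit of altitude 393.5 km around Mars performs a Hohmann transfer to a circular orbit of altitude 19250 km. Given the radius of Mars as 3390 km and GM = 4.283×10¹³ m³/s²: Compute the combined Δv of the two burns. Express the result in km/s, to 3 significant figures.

Δv_total ≈ 1.68 km/s

r₁ = 3390 + 393.5 = 3783.5 km = 3.7835×10⁶ m.
r₂ = 3390 + 19250 = 22640 km = 2.2640×10⁷ m.
Transfer ellipse a_t = (r₁ + r₂)/2 = 1.321×10⁷ m.
At r₁: circular v_c1 = √(μ/r₁) = 3365 m/s; transfer-periapsis v_p = √[μ(2/r₁ − 1/a_t)] = 4404 m/s.
Δv₁ = v_p − v_c1 = 1040 m/s.
At r₂: circular v_c2 = √(μ/r₂) = 1375 m/s; transfer-apoapsis v_a = √[μ(2/r₂ − 1/a_t)] = 736.0 m/s.
Δv₂ = v_c2 − v_a = 639.4 m/s.
Total Δv = Δv₁ + Δv₂ = 1679 m/s = 1.679 km/s.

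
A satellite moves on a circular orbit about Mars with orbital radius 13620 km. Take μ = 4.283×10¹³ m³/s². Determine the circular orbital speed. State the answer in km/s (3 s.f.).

v ≈ 1.77 km/s

r = 13620 km = 1.362×10⁷ m.
For a circular orbit v = √(μ/r) = √(4.283×10¹³ / 1.362×10⁷) = √(3.145×10⁶) = 1773 m/s.
That is 1.773 km/s.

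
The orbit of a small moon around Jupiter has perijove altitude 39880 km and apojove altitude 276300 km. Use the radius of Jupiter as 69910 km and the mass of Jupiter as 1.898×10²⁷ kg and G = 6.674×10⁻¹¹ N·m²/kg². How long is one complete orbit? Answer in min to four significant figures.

T ≈ 1013 min

μ = GM = 6.674×10⁻¹¹ × 1.898×10²⁷ = 1.267×10¹⁷ m³/s².
r_p = 69910 + 39880 = 109790 km = 1.0979×10⁸ m.
r_a = 69910 + 276300 = 346210 km = 3.4621×10⁸ m.
Semi-major axis a = (r_p + r_a)/2 = (1.0979×10⁵ + 3.4621×10⁵)/2 = 2.2800×10⁵ km = 2.280×10⁸ m.
By Kepler's third law T = 2π√(a³/μ) = 2π × 9.673×10³ = 6.078×10⁴ s.
= 1013 min.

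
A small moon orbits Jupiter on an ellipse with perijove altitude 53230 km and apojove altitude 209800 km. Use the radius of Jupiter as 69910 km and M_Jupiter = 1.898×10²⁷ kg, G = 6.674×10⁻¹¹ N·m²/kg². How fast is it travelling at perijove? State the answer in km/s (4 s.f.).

μ = GM = 6.674×10⁻¹¹ × 1.898×10²⁷ = 1.267×10¹⁷ m³/s².
r_p = 69910 + 53230 = 123140 km = 1.2314×10⁸ m.
r_a = 69910 + 209800 = 279710 km = 2.7971×10⁸ m.
Semi-major axis a = (r_p + r_a)/2 = 2.0142×10⁵ km = 2.014×10⁸ m.
Vis-viva: v² = μ(2/r − 1/a) = 1.267×10¹⁷ × (1.624×10⁻⁸ − 4.965×10⁻⁹) = 1.428×10⁹ m²/s².
v = 37800 m/s = 37.80 km/s.

v ≈ 37.80 km/s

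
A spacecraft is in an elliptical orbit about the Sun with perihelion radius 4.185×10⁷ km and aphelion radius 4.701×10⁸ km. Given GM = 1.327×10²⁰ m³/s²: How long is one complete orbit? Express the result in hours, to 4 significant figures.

T ≈ 19620 hours

Semi-major axis a = (r_p + r_a)/2 = (4.1850×10⁷ + 4.7010×10⁸)/2 = 2.5598×10⁸ km = 2.560×10¹¹ m.
By Kepler's third law T = 2π√(a³/μ) = 2π × 1.124×10⁷ = 7.064×10⁷ s.
= 19620 hours.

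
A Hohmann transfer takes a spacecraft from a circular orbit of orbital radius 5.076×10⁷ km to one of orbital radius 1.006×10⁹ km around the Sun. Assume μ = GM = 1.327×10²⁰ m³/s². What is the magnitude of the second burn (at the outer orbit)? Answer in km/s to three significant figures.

r₁ = 5.076×10⁷ km = 5.076×10¹⁰ m.
r₂ = 1.006×10⁹ km = 1.006×10¹² m.
Transfer ellipse a_t = (r₁ + r₂)/2 = 5.284×10¹¹ m.
At r₁: circular v_c1 = √(μ/r₁) = 51130 m/s; transfer-perihelion v_p = √[μ(2/r₁ − 1/a_t)] = 70550 m/s.
At r₂: circular v_c2 = √(μ/r₂) = 11490 m/s; transfer-aphelion v_a = √[μ(2/r₂ − 1/a_t)] = 3560 m/s.
Δv₂ = v_c2 − v_a = 7925 m/s.
= 7.925 km/s.

Δv ≈ 7.93 km/s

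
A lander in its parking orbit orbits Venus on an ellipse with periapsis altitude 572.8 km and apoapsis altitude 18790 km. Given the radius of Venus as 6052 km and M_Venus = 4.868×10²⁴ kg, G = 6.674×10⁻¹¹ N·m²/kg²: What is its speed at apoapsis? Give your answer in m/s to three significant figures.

μ = GM = 6.674×10⁻¹¹ × 4.868×10²⁴ = 3.249×10¹⁴ m³/s².
r_p = 6052 + 572.8 = 6624.8 km = 6.6248×10⁶ m.
r_a = 6052 + 18790 = 24842 km = 2.4842×10⁷ m.
Semi-major axis a = (r_p + r_a)/2 = 15733 km = 1.573×10⁷ m.
Vis-viva: v² = μ(2/r − 1/a) = 3.249×10¹⁴ × (8.051×10⁻⁸ − 6.356×10⁻⁸) = 5.507×10⁶ m²/s².
v = 2347 m/s.

v ≈ 2350 m/s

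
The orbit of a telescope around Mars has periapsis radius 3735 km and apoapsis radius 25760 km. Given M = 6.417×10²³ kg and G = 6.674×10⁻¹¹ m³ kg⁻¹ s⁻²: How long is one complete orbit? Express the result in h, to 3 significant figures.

μ = GM = 6.674×10⁻¹¹ × 6.417×10²³ = 4.283×10¹³ m³/s².
Semi-major axis a = (r_p + r_a)/2 = (3735.0 + 25760)/2 = 14748 km = 1.475×10⁷ m.
By Kepler's third law T = 2π√(a³/μ) = 2π × 8.654×10³ = 5.437×10⁴ s.
= 15.10 h.

T ≈ 15.1 h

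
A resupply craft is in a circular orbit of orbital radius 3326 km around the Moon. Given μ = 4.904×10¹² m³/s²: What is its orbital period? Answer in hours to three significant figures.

r = 3326 km = 3.326×10⁶ m.
Kepler's third law: T = 2π√(r³/μ) = 2π√((3.326×10⁶)³ / 4.904×10¹²).
r³/μ = 7.503×10⁶ s², so T = 2π × 2.739×10³ = 1.721×10⁴ s.
Converting: 1.721×10⁴ s ÷ 3600 = 4.781 hours.

T ≈ 4.78 hours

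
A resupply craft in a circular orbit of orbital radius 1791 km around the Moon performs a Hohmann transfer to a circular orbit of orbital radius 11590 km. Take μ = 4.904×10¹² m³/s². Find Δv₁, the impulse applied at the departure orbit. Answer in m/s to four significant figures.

r₁ = 1791 km = 1.791×10⁶ m.
r₂ = 11590 km = 1.159×10⁷ m.
Transfer ellipse a_t = (r₁ + r₂)/2 = 6.690×10⁶ m.
At r₁: circular v_c1 = √(μ/r₁) = 1655 m/s; transfer-perilune v_p = √[μ(2/r₁ − 1/a_t)] = 2178 m/s.
Δv₁ = v_p − v_c1 = 523.2 m/s.

Δv ≈ 523.2 m/s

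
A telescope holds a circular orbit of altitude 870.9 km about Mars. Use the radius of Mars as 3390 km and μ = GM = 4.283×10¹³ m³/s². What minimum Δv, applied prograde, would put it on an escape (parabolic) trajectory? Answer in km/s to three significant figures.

r = 3390 + 870.9 = 4260.9 km = 4.2609×10⁶ m.
Circular speed v_c = √(μ/r) = 3170 m/s.
Escape speed v_esc = √(2μ/r) = √2 × v_c = 4484 m/s.
Δv = v_esc − v_c = 1313 m/s = 1.313 km/s.

Δv ≈ 1.31 km/s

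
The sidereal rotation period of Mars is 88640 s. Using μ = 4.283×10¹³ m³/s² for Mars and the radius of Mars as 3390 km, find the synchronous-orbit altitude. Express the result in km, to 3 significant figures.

h_sync ≈ 17000 km

A synchronous orbit has period T, so by Kepler's third law a = (μT²/4π²)^(1/3).
μT²/4π² = 4.283×10¹³ × (8.864×10⁴)² / 39.48 = 8.524×10²¹ m³.
a = 2.043×10⁷ m = 20428 km.
Altitude h = a − R = 20428 − 3390 = 17038 km.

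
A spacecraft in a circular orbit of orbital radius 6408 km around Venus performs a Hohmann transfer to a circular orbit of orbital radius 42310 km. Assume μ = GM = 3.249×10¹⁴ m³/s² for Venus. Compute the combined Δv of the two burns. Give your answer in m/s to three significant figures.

r₁ = 6408 km = 6.408×10⁶ m.
r₂ = 42310 km = 4.231×10⁷ m.
Transfer ellipse a_t = (r₁ + r₂)/2 = 2.436×10⁷ m.
At r₁: circular v_c1 = √(μ/r₁) = 7121 m/s; transfer-periapsis v_p = √[μ(2/r₁ − 1/a_t)] = 9384 m/s.
Δv₁ = v_p − v_c1 = 2264 m/s.
At r₂: circular v_c2 = √(μ/r₂) = 2771 m/s; transfer-apoapsis v_a = √[μ(2/r₂ − 1/a_t)] = 1421 m/s.
Δv₂ = v_c2 − v_a = 1350 m/s.
Total Δv = Δv₁ + Δv₂ = 3614 m/s.

Δv_total ≈ 3610 m/s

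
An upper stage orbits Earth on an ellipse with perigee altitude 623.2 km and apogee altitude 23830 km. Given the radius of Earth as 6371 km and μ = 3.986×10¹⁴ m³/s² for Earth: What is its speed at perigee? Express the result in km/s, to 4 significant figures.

v ≈ 9.620 km/s

r_p = 6371 + 623.2 = 6994.2 km = 6.9942×10⁶ m.
r_a = 6371 + 23830 = 30201 km = 3.0201×10⁷ m.
Semi-major axis a = (r_p + r_a)/2 = 18598 km = 1.860×10⁷ m.
Vis-viva: v² = μ(2/r − 1/a) = 3.986×10¹⁴ × (2.860×10⁻⁷ − 5.377×10⁻⁸) = 9.255×10⁷ m²/s².
v = 9620 m/s = 9.620 km/s.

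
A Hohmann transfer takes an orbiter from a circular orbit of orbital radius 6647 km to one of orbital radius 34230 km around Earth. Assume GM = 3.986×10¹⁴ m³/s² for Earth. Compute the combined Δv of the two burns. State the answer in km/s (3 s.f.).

r₁ = 6647 km = 6.647×10⁶ m.
r₂ = 34230 km = 3.423×10⁷ m.
Transfer ellipse a_t = (r₁ + r₂)/2 = 2.044×10⁷ m.
At r₁: circular v_c1 = √(μ/r₁) = 7744 m/s; transfer-perigee v_p = √[μ(2/r₁ − 1/a_t)] = 10020 m/s.
Δv₁ = v_p − v_c1 = 2278 m/s.
At r₂: circular v_c2 = √(μ/r₂) = 3412 m/s; transfer-apogee v_a = √[μ(2/r₂ − 1/a_t)] = 1946 m/s.
Δv₂ = v_c2 − v_a = 1466 m/s.
Total Δv = Δv₁ + Δv₂ = 3744 m/s = 3.744 km/s.

Δv_total ≈ 3.74 km/s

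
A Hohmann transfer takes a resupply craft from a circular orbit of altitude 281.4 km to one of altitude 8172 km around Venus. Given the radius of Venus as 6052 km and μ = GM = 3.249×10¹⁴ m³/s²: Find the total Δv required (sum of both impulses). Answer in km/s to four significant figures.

Δv_total ≈ 2.291 km/s

r₁ = 6052 + 281.4 = 6333.4 km = 6.3334×10⁶ m.
r₂ = 6052 + 8172 = 14224 km = 1.4224×10⁷ m.
Transfer ellipse a_t = (r₁ + r₂)/2 = 1.028×10⁷ m.
At r₁: circular v_c1 = √(μ/r₁) = 7162 m/s; transfer-periapsis v_p = √[μ(2/r₁ − 1/a_t)] = 8426 m/s.
Δv₁ = v_p − v_c1 = 1263 m/s.
At r₂: circular v_c2 = √(μ/r₂) = 4779 m/s; transfer-apoapsis v_a = √[μ(2/r₂ − 1/a_t)] = 3752 m/s.
Δv₂ = v_c2 − v_a = 1028 m/s.
Total Δv = Δv₁ + Δv₂ = 2291 m/s = 2.291 km/s.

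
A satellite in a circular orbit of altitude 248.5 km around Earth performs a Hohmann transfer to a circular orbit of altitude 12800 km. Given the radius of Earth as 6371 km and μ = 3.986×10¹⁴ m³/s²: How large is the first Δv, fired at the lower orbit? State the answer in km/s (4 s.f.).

r₁ = 6371 + 248.5 = 6619.5 km = 6.6195×10⁶ m.
r₂ = 6371 + 12800 = 19171 km = 1.9171×10⁷ m.
Transfer ellipse a_t = (r₁ + r₂)/2 = 1.290×10⁷ m.
At r₁: circular v_c1 = √(μ/r₁) = 7760 m/s; transfer-perigee v_p = √[μ(2/r₁ − 1/a_t)] = 9462 m/s.
Δv₁ = v_p − v_c1 = 1702 m/s.
= 1.702 km/s.

Δv ≈ 1.702 km/s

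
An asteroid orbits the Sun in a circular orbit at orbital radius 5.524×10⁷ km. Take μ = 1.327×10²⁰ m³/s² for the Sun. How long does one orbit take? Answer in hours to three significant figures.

T ≈ 1970 hours

r = 5.524×10⁷ km = 5.524×10¹⁰ m.
Kepler's third law: T = 2π√(r³/μ) = 2π√((5.524×10¹⁰)³ / 1.327×10²⁰).
r³/μ = 1.270×10¹² s², so T = 2π × 1.127×10⁶ = 7.081×10⁶ s.
Converting: 7.081×10⁶ s ÷ 3600 = 1967 hours.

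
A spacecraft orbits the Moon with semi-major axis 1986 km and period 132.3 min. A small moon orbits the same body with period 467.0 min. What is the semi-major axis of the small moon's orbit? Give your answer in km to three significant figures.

a₂ ≈ 4600 km

Kepler's third law: a³ ∝ T², so a₂ = a₁ (T₂/T₁)^(2/3).
T₂/T₁ = 3.530, (T₂/T₁)^(2/3) = 2.318.
a₂ = 1986 × 2.318 = 4604 km.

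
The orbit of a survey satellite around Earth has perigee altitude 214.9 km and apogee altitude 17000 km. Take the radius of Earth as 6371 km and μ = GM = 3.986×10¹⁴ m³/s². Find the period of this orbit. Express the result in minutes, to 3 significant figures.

r_p = 6371 + 214.9 = 6585.9 km = 6.5859×10⁶ m.
r_a = 6371 + 17000 = 23371 km = 2.3371×10⁷ m.
Semi-major axis a = (r_p + r_a)/2 = (6585.9 + 23371)/2 = 14978 km = 1.498×10⁷ m.
By Kepler's third law T = 2π√(a³/μ) = 2π × 2.904×10³ = 1.824×10⁴ s.
= 304.1 minutes.

T ≈ 304 minutes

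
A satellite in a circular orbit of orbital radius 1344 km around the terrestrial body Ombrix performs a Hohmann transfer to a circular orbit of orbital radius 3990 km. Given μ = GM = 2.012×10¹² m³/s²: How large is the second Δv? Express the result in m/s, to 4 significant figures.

Δv ≈ 206.0 m/s

r₁ = 1344 km = 1.344×10⁶ m.
r₂ = 3990 km = 3.990×10⁶ m.
Transfer ellipse a_t = (r₁ + r₂)/2 = 2.667×10⁶ m.
At r₁: circular v_c1 = √(μ/r₁) = 1224 m/s; transfer-periapsis v_p = √[μ(2/r₁ − 1/a_t)] = 1497 m/s.
At r₂: circular v_c2 = √(μ/r₂) = 710.1 m/s; transfer-apoapsis v_a = √[μ(2/r₂ − 1/a_t)] = 504.1 m/s.
Δv₂ = v_c2 − v_a = 206.0 m/s.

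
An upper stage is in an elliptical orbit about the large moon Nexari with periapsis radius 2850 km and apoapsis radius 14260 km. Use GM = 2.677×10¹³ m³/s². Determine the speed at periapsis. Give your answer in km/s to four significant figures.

Semi-major axis a = (r_p + r_a)/2 = 8555.0 km = 8.555×10⁶ m.
Vis-viva: v² = μ(2/r − 1/a) = 2.677×10¹³ × (7.018×10⁻⁷ − 1.169×10⁻⁷) = 1.566×10⁷ m²/s².
v = 3957 m/s = 3.957 km/s.

v ≈ 3.957 km/s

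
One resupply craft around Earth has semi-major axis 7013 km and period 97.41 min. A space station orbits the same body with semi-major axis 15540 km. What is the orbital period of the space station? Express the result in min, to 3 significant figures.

Kepler's third law: T² ∝ a³, so T₂ = T₁ (a₂/a₁)^(3/2).
a₂/a₁ = 2.216, (a₂/a₁)^(3/2) = 3.299.
T₂ = 97.41 × 3.299 = 321.3 min.

T₂ ≈ 321 min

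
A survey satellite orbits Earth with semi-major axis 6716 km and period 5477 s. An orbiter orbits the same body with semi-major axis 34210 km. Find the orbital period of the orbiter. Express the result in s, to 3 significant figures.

T₂ ≈ 63000 s

Kepler's third law: T² ∝ a³, so T₂ = T₁ (a₂/a₁)^(3/2).
a₂/a₁ = 5.094, (a₂/a₁)^(3/2) = 11.50.
T₂ = 5477 × 11.50 = 62970 s.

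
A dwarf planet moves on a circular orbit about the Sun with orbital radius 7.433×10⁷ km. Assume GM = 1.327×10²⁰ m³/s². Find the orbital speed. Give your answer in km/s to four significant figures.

r = 7.433×10⁷ km = 7.433×10¹⁰ m.
For a circular orbit v = √(μ/r) = √(1.327×10²⁰ / 7.433×10¹⁰) = √(1.785×10⁹) = 42250 m/s.
That is 42.25 km/s.

v ≈ 42.25 km/s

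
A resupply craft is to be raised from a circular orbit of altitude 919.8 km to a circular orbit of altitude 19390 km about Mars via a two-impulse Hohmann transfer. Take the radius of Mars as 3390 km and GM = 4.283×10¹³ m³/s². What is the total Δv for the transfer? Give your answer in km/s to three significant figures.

r₁ = 3390 + 919.8 = 4309.8 km = 4.3098×10⁶ m.
r₂ = 3390 + 19390 = 22780 km = 2.2780×10⁷ m.
Transfer ellipse a_t = (r₁ + r₂)/2 = 1.354×10⁷ m.
At r₁: circular v_c1 = √(μ/r₁) = 3152 m/s; transfer-periapsis v_p = √[μ(2/r₁ − 1/a_t)] = 4088 m/s.
Δv₁ = v_p − v_c1 = 935.8 m/s.
At r₂: circular v_c2 = √(μ/r₂) = 1371 m/s; transfer-apoapsis v_a = √[μ(2/r₂ − 1/a_t)] = 773.5 m/s.
Δv₂ = v_c2 − v_a = 597.7 m/s.
Total Δv = Δv₁ + Δv₂ = 1534 m/s = 1.534 km/s.

Δv_total ≈ 1.53 km/s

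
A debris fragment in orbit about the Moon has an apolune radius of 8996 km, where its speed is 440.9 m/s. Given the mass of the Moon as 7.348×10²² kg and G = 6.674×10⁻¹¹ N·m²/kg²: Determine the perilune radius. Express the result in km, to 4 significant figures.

perilune radius ≈ 1952 km

μ = GM = 6.674×10⁻¹¹ × 7.348×10²² = 4.904×10¹² m³/s².
r_a = 8.996×10⁶ m.
Specific energy ε = v²/2 − μ/r = -4.479×10⁵ J/kg, so a = −μ/(2ε) = 5.474×10⁶ m.
The apsides satisfy r_p + r_a = 2a, so the perilune radius is 2a − r_a = 1.952×10⁶ m = 1952.0 km.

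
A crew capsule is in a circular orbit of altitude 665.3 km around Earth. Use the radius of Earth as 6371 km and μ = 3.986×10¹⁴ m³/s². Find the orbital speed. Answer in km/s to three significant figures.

v ≈ 7.53 km/s

r = 6371 + 665.3 = 7036.3 km = 7.0363×10⁶ m.
For a circular orbit v = √(μ/r) = √(3.986×10¹⁴ / 7.036×10⁶) = √(5.665×10⁷) = 7527 m/s.
That is 7.527 km/s.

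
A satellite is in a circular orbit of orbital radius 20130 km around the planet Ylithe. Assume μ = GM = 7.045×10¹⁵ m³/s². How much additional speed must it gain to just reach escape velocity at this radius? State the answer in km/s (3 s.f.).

Δv ≈ 7.75 km/s

r = 20130 km = 2.013×10⁷ m.
Circular speed v_c = √(μ/r) = 18710 m/s.
Escape speed v_esc = √(2μ/r) = √2 × v_c = 26460 m/s.
Δv = v_esc − v_c = 7749 m/s = 7.749 km/s.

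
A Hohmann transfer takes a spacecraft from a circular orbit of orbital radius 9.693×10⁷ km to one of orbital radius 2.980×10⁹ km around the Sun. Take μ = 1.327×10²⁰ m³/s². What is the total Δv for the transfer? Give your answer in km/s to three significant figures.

r₁ = 9.693×10⁷ km = 9.693×10¹⁰ m.
r₂ = 2.980×10⁹ km = 2.980×10¹² m.
Transfer ellipse a_t = (r₁ + r₂)/2 = 1.538×10¹² m.
At r₁: circular v_c1 = √(μ/r₁) = 37000 m/s; transfer-perihelion v_p = √[μ(2/r₁ − 1/a_t)] = 51500 m/s.
Δv₁ = v_p − v_c1 = 14500 m/s.
At r₂: circular v_c2 = √(μ/r₂) = 6673 m/s; transfer-aphelion v_a = √[μ(2/r₂ − 1/a_t)] = 1675 m/s.
Δv₂ = v_c2 − v_a = 4998 m/s.
Total Δv = Δv₁ + Δv₂ = 19490 m/s = 19.49 km/s.

Δv_total ≈ 19.5 km/s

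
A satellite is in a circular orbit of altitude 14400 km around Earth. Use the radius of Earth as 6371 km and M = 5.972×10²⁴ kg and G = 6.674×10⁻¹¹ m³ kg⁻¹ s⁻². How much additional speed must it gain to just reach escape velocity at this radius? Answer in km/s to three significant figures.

Δv ≈ 1.81 km/s

μ = GM = 6.674×10⁻¹¹ × 5.972×10²⁴ = 3.986×10¹⁴ m³/s².
r = 6371 + 14400 = 20771 km = 2.0771×10⁷ m.
Circular speed v_c = √(μ/r) = 4381 m/s.
Escape speed v_esc = √(2μ/r) = √2 × v_c = 6195 m/s.
Δv = v_esc − v_c = 1814 m/s = 1.814 km/s.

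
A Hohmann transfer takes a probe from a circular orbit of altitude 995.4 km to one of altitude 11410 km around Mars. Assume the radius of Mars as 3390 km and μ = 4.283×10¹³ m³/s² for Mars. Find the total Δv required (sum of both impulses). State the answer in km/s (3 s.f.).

Δv_total ≈ 1.31 km/s

r₁ = 3390 + 995.4 = 4385.4 km = 4.3854×10⁶ m.
r₂ = 3390 + 11410 = 14800 km = 1.4800×10⁷ m.
Transfer ellipse a_t = (r₁ + r₂)/2 = 9.593×10⁶ m.
At r₁: circular v_c1 = √(μ/r₁) = 3125 m/s; transfer-periapsis v_p = √[μ(2/r₁ − 1/a_t)] = 3882 m/s.
Δv₁ = v_p − v_c1 = 756.6 m/s.
At r₂: circular v_c2 = √(μ/r₂) = 1701 m/s; transfer-apoapsis v_a = √[μ(2/r₂ − 1/a_t)] = 1150 m/s.
Δv₂ = v_c2 − v_a = 550.9 m/s.
Total Δv = Δv₁ + Δv₂ = 1308 m/s = 1.308 km/s.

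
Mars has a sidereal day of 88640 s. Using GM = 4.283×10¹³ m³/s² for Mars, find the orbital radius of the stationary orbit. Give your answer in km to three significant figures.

A synchronous orbit has period T, so by Kepler's third law a = (μT²/4π²)^(1/3).
μT²/4π² = 4.283×10¹³ × (8.864×10⁴)² / 39.48 = 8.524×10²¹ m³.
a = 2.043×10⁷ m = 20428 km.

r_sync ≈ 20400 km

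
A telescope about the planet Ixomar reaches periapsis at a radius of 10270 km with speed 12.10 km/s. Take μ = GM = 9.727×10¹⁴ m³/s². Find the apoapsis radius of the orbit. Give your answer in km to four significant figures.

r_p = 1.027×10⁷ m.
Specific energy ε = v²/2 − μ/r = -2.151×10⁷ J/kg, so a = −μ/(2ε) = 2.261×10⁷ m.
The apsides satisfy r_p + r_a = 2a, so the apoapsis radius is 2a − r_p = 3.496×10⁷ m = 34956 km.

apoapsis radius ≈ 34960 km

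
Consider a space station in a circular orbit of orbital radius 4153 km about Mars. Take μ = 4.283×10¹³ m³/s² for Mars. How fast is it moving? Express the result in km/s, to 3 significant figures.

r = 4153 km = 4.153×10⁶ m.
For a circular orbit v = √(μ/r) = √(4.283×10¹³ / 4.153×10⁶) = √(1.031×10⁷) = 3211 m/s.
That is 3.211 km/s.

v ≈ 3.21 km/s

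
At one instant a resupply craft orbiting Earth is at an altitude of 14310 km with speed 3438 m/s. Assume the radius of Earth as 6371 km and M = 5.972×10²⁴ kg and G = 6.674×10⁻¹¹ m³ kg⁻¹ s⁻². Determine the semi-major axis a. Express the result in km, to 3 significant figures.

μ = GM = 6.674×10⁻¹¹ × 5.972×10²⁴ = 3.986×10¹⁴ m³/s².
r = 6371 + 14310 = 20681 km = 2.068×10⁷ m.
Specific orbital energy ε = v²/2 − μ/r = (3438)²/2 − 3.986×10¹⁴/2.068×10⁷ = -1.336×10⁷ J/kg.
Since ε = −μ/(2a), a = −μ/(2ε) = 1.491×10⁷ m = 14914 km.

a ≈ 14900 km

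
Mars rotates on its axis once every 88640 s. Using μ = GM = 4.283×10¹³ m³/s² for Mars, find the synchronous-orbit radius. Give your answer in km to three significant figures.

r_sync ≈ 20400 km

A synchronous orbit has period T, so by Kepler's third law a = (μT²/4π²)^(1/3).
μT²/4π² = 4.283×10¹³ × (8.864×10⁴)² / 39.48 = 8.524×10²¹ m³.
a = 2.043×10⁷ m = 20428 km.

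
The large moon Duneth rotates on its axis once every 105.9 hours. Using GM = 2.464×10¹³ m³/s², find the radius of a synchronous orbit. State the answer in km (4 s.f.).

r_sync ≈ 44930 km

T = 105.9 hours = 3.812×10⁵ s.
A synchronous orbit has period T, so by Kepler's third law a = (μT²/4π²)^(1/3).
μT²/4π² = 2.464×10¹³ × (3.812×10⁵)² / 39.48 = 9.071×10²² m³.
a = 4.493×10⁷ m = 44932 km.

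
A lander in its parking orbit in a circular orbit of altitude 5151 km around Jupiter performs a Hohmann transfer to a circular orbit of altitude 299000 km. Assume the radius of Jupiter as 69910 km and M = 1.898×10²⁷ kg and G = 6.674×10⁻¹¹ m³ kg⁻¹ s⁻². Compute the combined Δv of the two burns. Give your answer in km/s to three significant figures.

Δv_total ≈ 19.6 km/s

μ = GM = 6.674×10⁻¹¹ × 1.898×10²⁷ = 1.267×10¹⁷ m³/s².
r₁ = 69910 + 5151 = 75061 km = 7.5061×10⁷ m.
r₂ = 69910 + 299000 = 368910 km = 3.6891×10⁸ m.
Transfer ellipse a_t = (r₁ + r₂)/2 = 2.220×10⁸ m.
At r₁: circular v_c1 = √(μ/r₁) = 41080 m/s; transfer-perijove v_p = √[μ(2/r₁ − 1/a_t)] = 52960 m/s.
Δv₁ = v_p − v_c1 = 11880 m/s.
At r₂: circular v_c2 = √(μ/r₂) = 18530 m/s; transfer-apojove v_a = √[μ(2/r₂ − 1/a_t)] = 10780 m/s.
Δv₂ = v_c2 − v_a = 7755 m/s.
Total Δv = Δv₁ + Δv₂ = 19630 m/s = 19.63 km/s.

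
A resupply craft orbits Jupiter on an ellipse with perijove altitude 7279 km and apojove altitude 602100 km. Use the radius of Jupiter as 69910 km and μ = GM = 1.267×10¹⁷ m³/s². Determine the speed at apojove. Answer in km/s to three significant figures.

v ≈ 6.23 km/s

r_p = 69910 + 7279 = 77189 km = 7.7189×10⁷ m.
r_a = 69910 + 602100 = 672010 km = 6.7201×10⁸ m.
Semi-major axis a = (r_p + r_a)/2 = 3.7460×10⁵ km = 3.746×10⁸ m.
Vis-viva: v² = μ(2/r − 1/a) = 1.267×10¹⁷ × (2.976×10⁻⁹ − 2.670×10⁻⁹) = 3.885×10⁷ m²/s².
v = 6233 m/s = 6.233 km/s.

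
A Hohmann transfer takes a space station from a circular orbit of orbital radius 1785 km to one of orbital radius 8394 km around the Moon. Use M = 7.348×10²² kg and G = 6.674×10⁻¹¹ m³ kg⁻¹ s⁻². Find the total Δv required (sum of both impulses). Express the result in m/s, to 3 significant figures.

Δv_total ≈ 783 m/s

μ = GM = 6.674×10⁻¹¹ × 7.348×10²² = 4.904×10¹² m³/s².
r₁ = 1785 km = 1.785×10⁶ m.
r₂ = 8394 km = 8.394×10⁶ m.
Transfer ellipse a_t = (r₁ + r₂)/2 = 5.090×10⁶ m.
At r₁: circular v_c1 = √(μ/r₁) = 1658 m/s; transfer-perilune v_p = √[μ(2/r₁ − 1/a_t)] = 2129 m/s.
Δv₁ = v_p − v_c1 = 471.1 m/s.
At r₂: circular v_c2 = √(μ/r₂) = 764.4 m/s; transfer-apolune v_a = √[μ(2/r₂ − 1/a_t)] = 452.7 m/s.
Δv₂ = v_c2 − v_a = 311.7 m/s.
Total Δv = Δv₁ + Δv₂ = 782.8 m/s.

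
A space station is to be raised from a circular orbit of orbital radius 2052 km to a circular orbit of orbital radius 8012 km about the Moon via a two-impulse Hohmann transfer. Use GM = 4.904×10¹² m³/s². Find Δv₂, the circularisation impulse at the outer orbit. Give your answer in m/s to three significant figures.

Δv ≈ 283 m/s

r₁ = 2052 km = 2.052×10⁶ m.
r₂ = 8012 km = 8.012×10⁶ m.
Transfer ellipse a_t = (r₁ + r₂)/2 = 5.032×10⁶ m.
At r₁: circular v_c1 = √(μ/r₁) = 1546 m/s; transfer-perilune v_p = √[μ(2/r₁ − 1/a_t)] = 1951 m/s.
At r₂: circular v_c2 = √(μ/r₂) = 782.4 m/s; transfer-apolune v_a = √[μ(2/r₂ − 1/a_t)] = 499.6 m/s.
Δv₂ = v_c2 − v_a = 282.8 m/s.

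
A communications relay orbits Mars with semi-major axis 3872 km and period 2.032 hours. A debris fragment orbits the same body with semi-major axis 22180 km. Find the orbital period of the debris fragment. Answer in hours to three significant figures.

Kepler's third law: T² ∝ a³, so T₂ = T₁ (a₂/a₁)^(3/2).
a₂/a₁ = 5.728, (a₂/a₁)^(3/2) = 13.71.
T₂ = 2.032 × 13.71 = 27.86 hours.

T₂ ≈ 27.9 hours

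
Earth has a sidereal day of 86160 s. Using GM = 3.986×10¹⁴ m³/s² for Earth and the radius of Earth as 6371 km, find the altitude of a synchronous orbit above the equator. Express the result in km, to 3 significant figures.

h_sync ≈ 35800 km

A synchronous orbit has period T, so by Kepler's third law a = (μT²/4π²)^(1/3).
μT²/4π² = 3.986×10¹⁴ × (8.616×10⁴)² / 39.48 = 7.495×10²² m³.
a = 4.216×10⁷ m = 42163 km.
Altitude h = a − R = 42163 − 6371 = 35792 km.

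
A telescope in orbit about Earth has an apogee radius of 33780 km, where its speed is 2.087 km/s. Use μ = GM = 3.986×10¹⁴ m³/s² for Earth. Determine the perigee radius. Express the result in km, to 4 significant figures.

perigee radius ≈ 7645 km

r_a = 3.378×10⁷ m.
Specific energy ε = v²/2 − μ/r = -9.622×10⁶ J/kg, so a = −μ/(2ε) = 2.071×10⁷ m.
The apsides satisfy r_p + r_a = 2a, so the perigee radius is 2a − r_a = 7.645×10⁶ m = 7645.5 km.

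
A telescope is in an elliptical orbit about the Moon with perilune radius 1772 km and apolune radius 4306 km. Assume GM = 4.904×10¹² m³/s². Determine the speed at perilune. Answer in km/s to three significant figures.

Semi-major axis a = (r_p + r_a)/2 = 3039.0 km = 3.039×10⁶ m.
Vis-viva: v² = μ(2/r − 1/a) = 4.904×10¹² × (1.129×10⁻⁶ − 3.291×10⁻⁷) = 3.921×10⁶ m²/s².
v = 1980 m/s = 1.980 km/s.

v ≈ 1.98 km/s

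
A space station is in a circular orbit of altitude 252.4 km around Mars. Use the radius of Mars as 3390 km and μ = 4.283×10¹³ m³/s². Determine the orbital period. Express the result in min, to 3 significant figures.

T ≈ 111 min

r = 3390 + 252.4 = 3642.4 km = 3.6424×10⁶ m.
Kepler's third law: T = 2π√(r³/μ) = 2π√((3.642×10⁶)³ / 4.283×10¹³).
r³/μ = 1.128×10⁶ s², so T = 2π × 1.062×10³ = 6.674×10³ s.
Converting: 6.674×10³ s ÷ 60.00 = 111.2 min.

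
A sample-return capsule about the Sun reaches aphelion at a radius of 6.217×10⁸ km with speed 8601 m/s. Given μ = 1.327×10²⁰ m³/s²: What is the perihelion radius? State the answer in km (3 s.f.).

r_a = 6.217×10¹¹ m.
Specific energy ε = v²/2 − μ/r = -1.765×10⁸ J/kg, so a = −μ/(2ε) = 3.760×10¹¹ m.
The apsides satisfy r_p + r_a = 2a, so the perihelion radius is 2a − r_a = 1.303×10¹¹ m = 1.3032×10⁸ km.

perihelion radius ≈ 1.30×10⁸ km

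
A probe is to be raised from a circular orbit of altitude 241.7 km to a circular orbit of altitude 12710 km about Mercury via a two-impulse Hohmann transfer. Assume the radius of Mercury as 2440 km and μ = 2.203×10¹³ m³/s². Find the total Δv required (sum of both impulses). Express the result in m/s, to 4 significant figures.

r₁ = 2440 + 241.7 = 2681.7 km = 2.6817×10⁶ m.
r₂ = 2440 + 12710 = 15150 km = 1.5150×10⁷ m.
Transfer ellipse a_t = (r₁ + r₂)/2 = 8.916×10⁶ m.
At r₁: circular v_c1 = √(μ/r₁) = 2866 m/s; transfer-periherm v_p = √[μ(2/r₁ − 1/a_t)] = 3736 m/s.
Δv₁ = v_p − v_c1 = 870.0 m/s.
At r₂: circular v_c2 = √(μ/r₂) = 1206 m/s; transfer-apoherm v_a = √[μ(2/r₂ − 1/a_t)] = 661.3 m/s.
Δv₂ = v_c2 − v_a = 544.5 m/s.
Total Δv = Δv₁ + Δv₂ = 1415 m/s.

Δv_total ≈ 1415 m/s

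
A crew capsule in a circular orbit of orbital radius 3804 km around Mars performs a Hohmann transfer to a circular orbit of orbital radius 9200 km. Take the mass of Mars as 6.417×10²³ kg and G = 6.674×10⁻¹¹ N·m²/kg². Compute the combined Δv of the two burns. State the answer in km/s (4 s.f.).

Δv_total ≈ 1.143 km/s

μ = GM = 6.674×10⁻¹¹ × 6.417×10²³ = 4.283×10¹³ m³/s².
r₁ = 3804 km = 3.804×10⁶ m.
r₂ = 9200 km = 9.200×10⁶ m.
Transfer ellipse a_t = (r₁ + r₂)/2 = 6.502×10⁶ m.
At r₁: circular v_c1 = √(μ/r₁) = 3355 m/s; transfer-periapsis v_p = √[μ(2/r₁ − 1/a_t)] = 3991 m/s.
Δv₁ = v_p − v_c1 = 635.9 m/s.
At r₂: circular v_c2 = √(μ/r₂) = 2158 m/s; transfer-apoapsis v_a = √[μ(2/r₂ − 1/a_t)] = 1650 m/s.
Δv₂ = v_c2 − v_a = 507.3 m/s.
Total Δv = Δv₁ + Δv₂ = 1143 m/s = 1.143 km/s.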